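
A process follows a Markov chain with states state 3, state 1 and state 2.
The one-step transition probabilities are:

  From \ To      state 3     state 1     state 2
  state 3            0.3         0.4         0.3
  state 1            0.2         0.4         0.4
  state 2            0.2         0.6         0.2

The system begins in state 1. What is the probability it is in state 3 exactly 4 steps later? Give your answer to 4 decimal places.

Propagate the distribution vector 4 steps from state 1.
After 0 steps: (0.0000, 1.0000, 0.0000)
After 1 step: (0.2000, 0.4000, 0.4000)
After 2 steps: (0.2200, 0.4800, 0.3000)
After 3 steps: (0.2220, 0.4600, 0.3180)
After 4 steps: (0.2222, 0.4636, 0.3142)
P(in state 3 after 4 steps) = 0.2222

0.2222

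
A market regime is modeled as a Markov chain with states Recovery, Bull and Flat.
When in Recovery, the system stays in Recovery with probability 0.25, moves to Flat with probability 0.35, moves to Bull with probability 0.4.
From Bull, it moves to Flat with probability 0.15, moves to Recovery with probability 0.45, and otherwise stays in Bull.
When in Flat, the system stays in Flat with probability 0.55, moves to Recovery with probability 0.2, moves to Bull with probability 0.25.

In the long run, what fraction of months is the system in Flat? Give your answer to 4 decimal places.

0.3506

Let the stationary distribution be π with π = πP and π_1 + π_2 + π_3 = 1.
π_1 = 0.25·π_1 + 0.45·π_2 + 0.2·π_3
π_2 = 0.4·π_1 + 0.4·π_2 + 0.25·π_3
Solving with the normalization constraint gives π = (0.3019, 0.3474, 0.3506).
So the stationary probability of Flat is 0.3506.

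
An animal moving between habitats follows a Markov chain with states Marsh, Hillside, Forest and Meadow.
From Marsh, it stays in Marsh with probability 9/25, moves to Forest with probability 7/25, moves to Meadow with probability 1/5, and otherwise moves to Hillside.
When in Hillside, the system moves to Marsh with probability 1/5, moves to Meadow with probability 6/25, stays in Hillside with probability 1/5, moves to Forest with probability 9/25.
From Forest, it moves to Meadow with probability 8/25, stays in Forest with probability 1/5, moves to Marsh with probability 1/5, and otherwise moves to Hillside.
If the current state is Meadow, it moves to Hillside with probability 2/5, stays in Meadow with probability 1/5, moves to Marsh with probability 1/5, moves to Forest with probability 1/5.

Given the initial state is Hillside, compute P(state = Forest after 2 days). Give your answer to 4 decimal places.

Propagate the distribution vector 2 days from Hillside.
After 0 days: (0.0000, 1.0000, 0.0000, 0.0000)
After 1 day: (0.2000, 0.2000, 0.3600, 0.2400)
After 2 days: (0.2320, 0.2688, 0.2480, 0.2512)
P(in Forest after 2 days) = 0.2480

0.2480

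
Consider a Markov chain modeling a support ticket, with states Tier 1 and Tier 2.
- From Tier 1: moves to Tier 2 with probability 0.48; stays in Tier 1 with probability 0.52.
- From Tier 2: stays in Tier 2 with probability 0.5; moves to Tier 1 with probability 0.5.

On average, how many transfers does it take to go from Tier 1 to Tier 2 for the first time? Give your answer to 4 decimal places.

Let t(s) be the expected number of transfers to first reach Tier 2 from state s, with t(Tier 2) = 0. Conditioning on the first transfer:
t(Tier 1) = 1 + 0.52·t(Tier 1)
Solving: t(Tier 1) = 2.0833.
Expected transfers from Tier 1 to Tier 2: 2.0833.

2.0833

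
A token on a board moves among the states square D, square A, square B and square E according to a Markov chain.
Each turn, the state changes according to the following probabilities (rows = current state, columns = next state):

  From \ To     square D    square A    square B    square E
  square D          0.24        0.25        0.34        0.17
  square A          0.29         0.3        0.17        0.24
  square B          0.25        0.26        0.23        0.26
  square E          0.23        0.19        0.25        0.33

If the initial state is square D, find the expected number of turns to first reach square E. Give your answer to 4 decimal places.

4.7055

Let t(s) be the expected number of turns to first reach square E from state s, with t(square E) = 0. Conditioning on the first turn:
t(square D) = 1 + 0.24·t(square D) + 0.25·t(square A) + 0.34·t(square B)
t(square A) = 1 + 0.29·t(square D) + 0.3·t(square A) + 0.17·t(square B)
t(square B) = 1 + 0.25·t(square D) + 0.26·t(square A) + 0.23·t(square B)
Solving: t(square D) = 4.7055, t(square A) = 4.4275, t(square B) = 4.3214.
Expected turns from square D to square E: 4.7055.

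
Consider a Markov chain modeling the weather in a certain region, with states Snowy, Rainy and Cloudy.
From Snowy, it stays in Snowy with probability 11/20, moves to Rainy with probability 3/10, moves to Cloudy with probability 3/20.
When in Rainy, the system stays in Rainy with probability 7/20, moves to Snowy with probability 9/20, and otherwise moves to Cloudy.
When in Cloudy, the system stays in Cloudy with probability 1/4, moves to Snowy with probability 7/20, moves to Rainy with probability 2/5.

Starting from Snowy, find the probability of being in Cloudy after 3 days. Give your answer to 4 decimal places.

Propagate the distribution vector 3 days from Snowy.
After 0 days: (1.0000, 0.0000, 0.0000)
After 1 day: (0.5500, 0.3000, 0.1500)
After 2 days: (0.4900, 0.3300, 0.1800)
After 3 days: (0.4810, 0.3345, 0.1845)
P(in Cloudy after 3 days) = 0.1845

0.1845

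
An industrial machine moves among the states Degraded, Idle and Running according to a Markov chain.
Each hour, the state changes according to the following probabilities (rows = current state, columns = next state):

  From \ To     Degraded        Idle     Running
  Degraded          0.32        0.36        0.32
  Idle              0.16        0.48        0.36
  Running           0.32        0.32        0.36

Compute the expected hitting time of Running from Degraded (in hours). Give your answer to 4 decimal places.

Let t(s) be the expected number of hours to first reach Running from state s, with t(Running) = 0. Conditioning on the first hour:
t(Degraded) = 1 + 0.32·t(Degraded) + 0.36·t(Idle)
t(Idle) = 1 + 0.16·t(Degraded) + 0.48·t(Idle)
Solving: t(Degraded) = 2.9730, t(Idle) = 2.8378.
Expected hours from Degraded to Running: 2.9730.

2.9730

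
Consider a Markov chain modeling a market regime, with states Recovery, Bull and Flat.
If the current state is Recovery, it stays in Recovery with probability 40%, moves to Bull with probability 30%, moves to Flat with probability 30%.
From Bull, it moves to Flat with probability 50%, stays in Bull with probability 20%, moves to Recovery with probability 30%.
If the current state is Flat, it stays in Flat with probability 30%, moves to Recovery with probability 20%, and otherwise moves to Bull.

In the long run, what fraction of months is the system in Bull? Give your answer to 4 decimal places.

0.3396

Let the stationary distribution be π with π = πP and π_1 + π_2 + π_3 = 1.
π_1 = 0.4·π_1 + 0.3·π_2 + 0.2·π_3
π_2 = 0.3·π_1 + 0.2·π_2 + 0.5·π_3
Solving with the normalization constraint gives π = (0.2925, 0.3396, 0.3679).
So the stationary probability of Bull is 0.3396.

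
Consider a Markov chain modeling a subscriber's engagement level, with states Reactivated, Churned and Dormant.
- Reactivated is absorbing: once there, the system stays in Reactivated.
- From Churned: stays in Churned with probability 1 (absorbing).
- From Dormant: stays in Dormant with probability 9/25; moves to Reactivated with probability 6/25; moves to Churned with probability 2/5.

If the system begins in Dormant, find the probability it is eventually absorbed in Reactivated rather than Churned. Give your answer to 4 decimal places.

Let h(s) be the probability of absorption at Reactivated starting from transient state s. Then h(Reactivated) = 1 and h(Churned) = 0. By first-step analysis:
h(Dormant) = 0.24·1 + 0.4·0 + 0.36·h(Dormant)
Solving: h(Dormant) = 0.3750.
Starting from Dormant, the probability is 0.3750.

0.3750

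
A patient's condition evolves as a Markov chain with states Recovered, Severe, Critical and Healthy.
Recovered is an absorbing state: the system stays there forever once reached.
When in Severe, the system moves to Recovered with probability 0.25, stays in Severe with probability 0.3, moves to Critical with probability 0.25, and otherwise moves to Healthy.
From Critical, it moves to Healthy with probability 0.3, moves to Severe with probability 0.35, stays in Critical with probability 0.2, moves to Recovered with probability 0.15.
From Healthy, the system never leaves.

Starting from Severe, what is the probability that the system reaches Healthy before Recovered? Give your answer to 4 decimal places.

Let h(s) be the probability of absorption at Healthy starting from transient state s. Then h(Healthy) = 1 and h(Recovered) = 0. By first-step analysis:
h(Severe) = 0.25·0 + 0.3·h(Severe) + 0.25·h(Critical) + 0.2·1
h(Critical) = 0.15·0 + 0.35·h(Severe) + 0.2·h(Critical) + 0.3·1
Solving: h(Severe) = 0.4974, h(Critical) = 0.5926.
Starting from Severe, the probability is 0.4974.

0.4974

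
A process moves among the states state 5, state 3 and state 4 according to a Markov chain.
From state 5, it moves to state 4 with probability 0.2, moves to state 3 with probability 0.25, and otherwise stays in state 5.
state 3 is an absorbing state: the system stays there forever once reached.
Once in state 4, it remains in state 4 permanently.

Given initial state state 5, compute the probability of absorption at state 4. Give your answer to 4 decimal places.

Let h(s) be the probability of absorption at state 4 starting from transient state s. Then h(state 4) = 1 and h(state 3) = 0. By first-step analysis:
h(state 5) = 0.55·h(state 5) + 0.25·0 + 0.2·1
Solving: h(state 5) = 0.4444.
Starting from state 5, the probability is 0.4444.

0.4444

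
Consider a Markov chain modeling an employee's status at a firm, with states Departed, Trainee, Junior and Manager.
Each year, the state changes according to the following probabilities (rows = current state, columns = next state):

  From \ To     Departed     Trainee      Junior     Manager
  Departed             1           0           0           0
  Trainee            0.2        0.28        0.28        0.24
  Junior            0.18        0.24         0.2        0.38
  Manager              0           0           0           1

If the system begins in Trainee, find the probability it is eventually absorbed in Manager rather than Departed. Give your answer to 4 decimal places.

0.5865

Let h(s) be the probability of absorption at Manager starting from transient state s. Then h(Manager) = 1 and h(Departed) = 0. By first-step analysis:
h(Trainee) = 0.2·0 + 0.28·h(Trainee) + 0.28·h(Junior) + 0.24·1
h(Junior) = 0.18·0 + 0.24·h(Trainee) + 0.2·h(Junior) + 0.38·1
Solving: h(Trainee) = 0.5865, h(Junior) = 0.6509.
Starting from Trainee, the probability is 0.5865.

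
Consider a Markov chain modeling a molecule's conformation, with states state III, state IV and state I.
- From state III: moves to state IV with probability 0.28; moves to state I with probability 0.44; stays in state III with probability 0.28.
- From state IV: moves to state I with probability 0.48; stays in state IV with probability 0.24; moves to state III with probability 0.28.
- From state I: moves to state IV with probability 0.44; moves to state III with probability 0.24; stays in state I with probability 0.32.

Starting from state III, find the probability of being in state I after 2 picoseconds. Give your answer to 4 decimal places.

Sum over the intermediate state after 1 picosecond:
P = P(state III→state III)·P(state III→state I) + P(state III→state IV)·P(state IV→state I) + P(state III→state I)·P(state I→state I)
  = 0.28×0.44 + 0.28×0.48 + 0.44×0.32
  = 0.1232 + 0.1344 + 0.1408 = 0.3984

0.3984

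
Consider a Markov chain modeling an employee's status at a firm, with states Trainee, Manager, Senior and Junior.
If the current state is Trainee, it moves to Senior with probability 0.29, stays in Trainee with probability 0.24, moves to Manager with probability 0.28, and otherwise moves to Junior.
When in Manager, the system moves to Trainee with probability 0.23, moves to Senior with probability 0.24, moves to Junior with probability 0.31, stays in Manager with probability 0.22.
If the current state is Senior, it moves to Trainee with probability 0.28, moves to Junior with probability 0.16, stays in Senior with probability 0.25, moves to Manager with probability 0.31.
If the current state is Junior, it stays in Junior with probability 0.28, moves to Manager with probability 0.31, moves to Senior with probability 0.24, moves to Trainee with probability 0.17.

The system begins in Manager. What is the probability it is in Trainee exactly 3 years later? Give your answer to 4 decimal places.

Propagate the distribution vector 3 years from Manager.
After 0 years: (0.0000, 1.0000, 0.0000, 0.0000)
After 1 year: (0.2300, 0.2200, 0.2400, 0.3100)
After 2 years: (0.2257, 0.2833, 0.2539, 0.2371)
After 3 years: (0.2307, 0.2777, 0.2538, 0.2377)
P(in Trainee after 3 years) = 0.2307

0.2307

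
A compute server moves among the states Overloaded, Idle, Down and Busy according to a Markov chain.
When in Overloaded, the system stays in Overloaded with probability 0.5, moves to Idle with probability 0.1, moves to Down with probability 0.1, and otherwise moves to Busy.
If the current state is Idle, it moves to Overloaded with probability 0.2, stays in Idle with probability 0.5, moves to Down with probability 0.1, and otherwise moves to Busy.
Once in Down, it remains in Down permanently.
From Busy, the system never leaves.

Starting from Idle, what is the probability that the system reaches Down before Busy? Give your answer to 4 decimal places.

0.3043

Let h(s) be the probability of absorption at Down starting from transient state s. Then h(Down) = 1 and h(Busy) = 0. By first-step analysis:
h(Overloaded) = 0.5·h(Overloaded) + 0.1·h(Idle) + 0.1·1 + 0.3·0
h(Idle) = 0.2·h(Overloaded) + 0.5·h(Idle) + 0.1·1 + 0.2·0
Solving: h(Overloaded) = 0.2609, h(Idle) = 0.3043.
Starting from Idle, the probability is 0.3043.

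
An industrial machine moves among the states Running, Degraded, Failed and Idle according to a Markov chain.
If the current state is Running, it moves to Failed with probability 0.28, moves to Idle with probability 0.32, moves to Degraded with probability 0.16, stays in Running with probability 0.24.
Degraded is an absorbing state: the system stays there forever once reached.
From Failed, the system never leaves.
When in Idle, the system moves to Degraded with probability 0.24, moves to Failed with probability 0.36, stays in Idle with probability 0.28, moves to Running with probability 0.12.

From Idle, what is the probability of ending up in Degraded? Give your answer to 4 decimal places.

0.3962

Let h(s) be the probability of absorption at Degraded starting from transient state s. Then h(Degraded) = 1 and h(Failed) = 0. By first-step analysis:
h(Running) = 0.24·h(Running) + 0.16·1 + 0.28·0 + 0.32·h(Idle)
h(Idle) = 0.12·h(Running) + 0.24·1 + 0.36·0 + 0.28·h(Idle)
Solving: h(Running) = 0.3774, h(Idle) = 0.3962.
Starting from Idle, the probability is 0.3962.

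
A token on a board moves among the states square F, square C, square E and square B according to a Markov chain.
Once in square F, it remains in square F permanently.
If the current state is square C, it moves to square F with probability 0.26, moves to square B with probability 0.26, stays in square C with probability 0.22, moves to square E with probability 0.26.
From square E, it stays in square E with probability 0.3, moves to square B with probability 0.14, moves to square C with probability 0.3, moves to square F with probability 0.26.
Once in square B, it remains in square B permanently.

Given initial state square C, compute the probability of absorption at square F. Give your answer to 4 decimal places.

Let h(s) be the probability of absorption at square F starting from transient state s. Then h(square F) = 1 and h(square B) = 0. By first-step analysis:
h(square C) = 0.26·1 + 0.22·h(square C) + 0.26·h(square E) + 0.26·0
h(square E) = 0.26·1 + 0.3·h(square C) + 0.3·h(square E) + 0.14·0
Solving: h(square C) = 0.5333, h(square E) = 0.6000.
Starting from square C, the probability is 0.5333.

0.5333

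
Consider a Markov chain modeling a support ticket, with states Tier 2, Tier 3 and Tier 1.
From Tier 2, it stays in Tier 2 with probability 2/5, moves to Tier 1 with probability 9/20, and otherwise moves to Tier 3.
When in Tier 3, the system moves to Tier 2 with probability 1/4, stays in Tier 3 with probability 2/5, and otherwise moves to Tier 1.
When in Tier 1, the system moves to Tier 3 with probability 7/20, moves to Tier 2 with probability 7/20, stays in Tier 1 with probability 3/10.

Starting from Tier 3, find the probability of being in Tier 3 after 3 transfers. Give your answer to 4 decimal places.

Propagate the distribution vector 3 transfers from Tier 3.
After 0 transfers: (0.0000, 1.0000, 0.0000)
After 1 transfer: (0.2500, 0.4000, 0.3500)
After 2 transfers: (0.3225, 0.3200, 0.3575)
After 3 transfers: (0.3341, 0.3015, 0.3644)
P(in Tier 3 after 3 transfers) = 0.3015

0.3015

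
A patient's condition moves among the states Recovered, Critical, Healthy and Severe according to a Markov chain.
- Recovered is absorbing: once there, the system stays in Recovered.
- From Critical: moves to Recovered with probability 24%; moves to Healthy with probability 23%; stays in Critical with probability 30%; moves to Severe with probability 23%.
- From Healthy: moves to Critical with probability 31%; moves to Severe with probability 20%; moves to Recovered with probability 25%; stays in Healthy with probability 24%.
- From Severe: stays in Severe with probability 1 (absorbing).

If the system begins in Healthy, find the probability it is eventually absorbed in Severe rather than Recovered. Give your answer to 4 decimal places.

0.4586

Let h(s) be the probability of absorption at Severe starting from transient state s. Then h(Severe) = 1 and h(Recovered) = 0. By first-step analysis:
h(Critical) = 0.24·0 + 0.3·h(Critical) + 0.23·h(Healthy) + 0.23·1
h(Healthy) = 0.25·0 + 0.31·h(Critical) + 0.24·h(Healthy) + 0.2·1
Solving: h(Critical) = 0.4793, h(Healthy) = 0.4586.
Starting from Healthy, the probability is 0.4586.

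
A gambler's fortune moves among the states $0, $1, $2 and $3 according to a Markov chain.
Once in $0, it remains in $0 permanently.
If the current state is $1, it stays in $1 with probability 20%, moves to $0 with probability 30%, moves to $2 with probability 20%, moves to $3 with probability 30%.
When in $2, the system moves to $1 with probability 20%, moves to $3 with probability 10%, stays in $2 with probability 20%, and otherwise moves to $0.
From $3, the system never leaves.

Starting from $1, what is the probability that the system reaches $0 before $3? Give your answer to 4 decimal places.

Let h(s) be the probability of absorption at $0 starting from transient state s. Then h($0) = 1 and h($3) = 0. By first-step analysis:
h($1) = 0.3·1 + 0.2·h($1) + 0.2·h($2) + 0.3·0
h($2) = 0.5·1 + 0.2·h($1) + 0.2·h($2) + 0.1·0
Solving: h($1) = 0.5667, h($2) = 0.7667.
Starting from $1, the probability is 0.5667.

0.5667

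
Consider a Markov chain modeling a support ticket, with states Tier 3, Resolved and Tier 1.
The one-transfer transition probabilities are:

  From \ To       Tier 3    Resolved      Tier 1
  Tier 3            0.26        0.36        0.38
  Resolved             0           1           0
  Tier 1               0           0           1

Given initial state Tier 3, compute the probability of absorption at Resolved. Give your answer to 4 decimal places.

Let h(s) be the probability of absorption at Resolved starting from transient state s. Then h(Resolved) = 1 and h(Tier 1) = 0. By first-step analysis:
h(Tier 3) = 0.26·h(Tier 3) + 0.36·1 + 0.38·0
Solving: h(Tier 3) = 0.4865.
Starting from Tier 3, the probability is 0.4865.

0.4865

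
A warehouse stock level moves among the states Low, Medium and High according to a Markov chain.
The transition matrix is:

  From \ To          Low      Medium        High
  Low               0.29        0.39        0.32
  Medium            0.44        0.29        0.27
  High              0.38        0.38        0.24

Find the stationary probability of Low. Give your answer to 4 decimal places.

0.3680

Let the stationary distribution be π with π = πP and π_1 + π_2 + π_3 = 1.
π_1 = 0.29·π_1 + 0.44·π_2 + 0.38·π_3
π_2 = 0.39·π_1 + 0.29·π_2 + 0.38·π_3
Solving with the normalization constraint gives π = (0.3680, 0.3520, 0.2800).
So the stationary probability of Low is 0.3680.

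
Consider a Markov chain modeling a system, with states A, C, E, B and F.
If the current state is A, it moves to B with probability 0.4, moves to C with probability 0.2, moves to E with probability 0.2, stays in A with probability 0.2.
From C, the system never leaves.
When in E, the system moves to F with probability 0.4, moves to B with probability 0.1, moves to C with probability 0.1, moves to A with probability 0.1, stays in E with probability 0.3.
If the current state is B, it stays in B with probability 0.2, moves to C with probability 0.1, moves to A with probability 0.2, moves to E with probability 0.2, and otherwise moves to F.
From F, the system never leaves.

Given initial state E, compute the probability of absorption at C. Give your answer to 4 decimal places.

0.2529

Let h(s) be the probability of absorption at C starting from transient state s. Then h(C) = 1 and h(F) = 0. By first-step analysis:
h(A) = 0.2·h(A) + 0.2·1 + 0.2·h(E) + 0.4·h(B)
h(E) = 0.1·h(A) + 0.1·1 + 0.3·h(E) + 0.1·h(B) + 0.4·0
h(B) = 0.2·h(A) + 0.1·1 + 0.2·h(E) + 0.2·h(B) + 0.3·0
Solving: h(A) = 0.4655, h(E) = 0.2529, h(B) = 0.3046.
Starting from E, the probability is 0.2529.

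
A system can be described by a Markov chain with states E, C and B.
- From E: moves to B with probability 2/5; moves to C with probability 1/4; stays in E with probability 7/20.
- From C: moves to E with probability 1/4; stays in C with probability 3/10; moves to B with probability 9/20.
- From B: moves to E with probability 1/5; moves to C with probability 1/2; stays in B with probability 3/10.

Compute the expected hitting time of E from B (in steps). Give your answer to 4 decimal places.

4.5283

Let t(s) be the expected number of steps to first reach E from state s, with t(E) = 0. Conditioning on the first step:
t(C) = 1 + 0.3·t(C) + 0.45·t(B)
t(B) = 1 + 0.5·t(C) + 0.3·t(B)
Solving: t(C) = 4.3396, t(B) = 4.5283.
Expected steps from B to E: 4.5283.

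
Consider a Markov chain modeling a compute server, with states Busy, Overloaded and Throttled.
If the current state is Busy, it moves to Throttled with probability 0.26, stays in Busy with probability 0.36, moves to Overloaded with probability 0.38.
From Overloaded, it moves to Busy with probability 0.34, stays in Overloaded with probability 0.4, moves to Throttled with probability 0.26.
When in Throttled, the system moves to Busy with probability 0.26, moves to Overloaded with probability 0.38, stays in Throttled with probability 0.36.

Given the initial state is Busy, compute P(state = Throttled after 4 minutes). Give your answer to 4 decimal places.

Propagate the distribution vector 4 minutes from Busy.
After 0 minutes: (1.0000, 0.0000, 0.0000)
After 1 minute: (0.3600, 0.3800, 0.2600)
After 2 minutes: (0.3264, 0.3876, 0.2860)
After 3 minutes: (0.3236, 0.3878, 0.2886)
After 4 minutes: (0.3234, 0.3878, 0.2889)
P(in Throttled after 4 minutes) = 0.2889

0.2889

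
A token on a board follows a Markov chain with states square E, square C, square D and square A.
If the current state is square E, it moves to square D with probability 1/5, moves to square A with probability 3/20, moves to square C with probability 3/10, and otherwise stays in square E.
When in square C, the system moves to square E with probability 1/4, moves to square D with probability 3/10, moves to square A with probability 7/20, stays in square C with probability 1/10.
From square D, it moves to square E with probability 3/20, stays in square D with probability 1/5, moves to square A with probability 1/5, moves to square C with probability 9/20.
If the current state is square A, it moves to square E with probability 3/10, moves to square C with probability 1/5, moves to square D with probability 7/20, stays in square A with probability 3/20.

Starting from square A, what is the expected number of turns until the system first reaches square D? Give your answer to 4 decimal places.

3.4036

Let t(s) be the expected number of turns to first reach square D from state s, with t(square D) = 0. Conditioning on the first turn:
t(square E) = 1 + 0.35·t(square E) + 0.3·t(square C) + 0.15·t(square A)
t(square C) = 1 + 0.25·t(square E) + 0.1·t(square C) + 0.35·t(square A)
t(square A) = 1 + 0.3·t(square E) + 0.2·t(square C) + 0.15·t(square A)
Solving: t(square E) = 3.9546, t(square C) = 3.5332, t(square A) = 3.4036.
Expected turns from square A to square D: 3.4036.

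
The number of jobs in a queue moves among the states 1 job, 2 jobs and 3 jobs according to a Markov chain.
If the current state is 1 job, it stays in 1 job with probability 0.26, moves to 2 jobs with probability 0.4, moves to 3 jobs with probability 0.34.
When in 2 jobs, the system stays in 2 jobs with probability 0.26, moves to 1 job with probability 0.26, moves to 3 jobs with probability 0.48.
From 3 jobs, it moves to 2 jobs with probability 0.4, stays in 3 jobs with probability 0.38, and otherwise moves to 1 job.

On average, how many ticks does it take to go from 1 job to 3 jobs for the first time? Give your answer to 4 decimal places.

2.5699

Let t(s) be the expected number of ticks to first reach 3 jobs from state s, with t(3 jobs) = 0. Conditioning on the first tick:
t(1 job) = 1 + 0.26·t(1 job) + 0.4·t(2 jobs)
t(2 jobs) = 1 + 0.26·t(1 job) + 0.26·t(2 jobs)
Solving: t(1 job) = 2.5699, t(2 jobs) = 2.2543.
Expected ticks from 1 job to 3 jobs: 2.5699.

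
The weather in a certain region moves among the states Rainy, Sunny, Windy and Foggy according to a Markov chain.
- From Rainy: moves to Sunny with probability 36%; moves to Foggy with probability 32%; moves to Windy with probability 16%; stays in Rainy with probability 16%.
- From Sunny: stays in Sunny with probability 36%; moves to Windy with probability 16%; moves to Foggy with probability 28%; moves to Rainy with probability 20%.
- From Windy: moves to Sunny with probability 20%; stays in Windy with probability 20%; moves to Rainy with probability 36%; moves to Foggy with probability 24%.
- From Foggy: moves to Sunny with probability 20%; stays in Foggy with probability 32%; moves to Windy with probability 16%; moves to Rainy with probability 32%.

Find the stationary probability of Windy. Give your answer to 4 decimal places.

Let the stationary distribution be π with π = πP and π_1 + π_2 + π_3 + π_4 = 1.
π_1 = 0.16·π_1 + 0.2·π_2 + 0.36·π_3 + 0.32·π_4
π_2 = 0.36·π_1 + 0.36·π_2 + 0.2·π_3 + 0.2·π_4
π_3 = 0.16·π_1 + 0.16·π_2 + 0.2·π_3 + 0.16·π_4
Solving with the normalization constraint gives π = (0.2520, 0.2861, 0.1667, 0.2952).
So the stationary probability of Windy is 0.1667.

0.1667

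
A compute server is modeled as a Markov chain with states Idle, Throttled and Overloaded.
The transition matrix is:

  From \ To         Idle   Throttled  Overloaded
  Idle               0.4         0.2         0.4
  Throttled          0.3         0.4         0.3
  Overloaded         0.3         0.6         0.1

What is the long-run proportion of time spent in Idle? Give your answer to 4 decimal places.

0.3333

Let the stationary distribution be π with π = πP and π_1 + π_2 + π_3 = 1.
π_1 = 0.4·π_1 + 0.3·π_2 + 0.3·π_3
π_2 = 0.2·π_1 + 0.4·π_2 + 0.6·π_3
Solving with the normalization constraint gives π = (0.3333, 0.3889, 0.2778).
So the stationary probability of Idle is 0.3333.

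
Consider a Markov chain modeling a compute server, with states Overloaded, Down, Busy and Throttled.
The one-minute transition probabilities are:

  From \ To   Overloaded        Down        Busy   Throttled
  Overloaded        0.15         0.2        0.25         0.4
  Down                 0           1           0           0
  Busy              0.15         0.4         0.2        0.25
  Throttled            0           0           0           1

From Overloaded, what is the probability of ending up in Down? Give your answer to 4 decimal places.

Let h(s) be the probability of absorption at Down starting from transient state s. Then h(Down) = 1 and h(Throttled) = 0. By first-step analysis:
h(Overloaded) = 0.15·h(Overloaded) + 0.2·1 + 0.25·h(Busy) + 0.4·0
h(Busy) = 0.15·h(Overloaded) + 0.4·1 + 0.2·h(Busy) + 0.25·0
Solving: h(Overloaded) = 0.4047, h(Busy) = 0.5759.
Starting from Overloaded, the probability is 0.4047.

0.4047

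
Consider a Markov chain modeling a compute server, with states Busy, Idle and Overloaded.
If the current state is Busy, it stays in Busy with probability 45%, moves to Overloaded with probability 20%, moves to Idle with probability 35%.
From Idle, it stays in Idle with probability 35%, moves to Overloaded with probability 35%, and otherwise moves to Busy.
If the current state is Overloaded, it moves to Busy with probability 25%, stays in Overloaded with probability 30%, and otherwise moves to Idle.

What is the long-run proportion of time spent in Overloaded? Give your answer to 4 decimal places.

Let the stationary distribution be π with π = πP and π_1 + π_2 + π_3 = 1.
π_1 = 0.45·π_1 + 0.3·π_2 + 0.25·π_3
π_2 = 0.35·π_1 + 0.35·π_2 + 0.45·π_3
Solving with the normalization constraint gives π = (0.3362, 0.3785, 0.2853).
So the stationary probability of Overloaded is 0.2853.

0.2853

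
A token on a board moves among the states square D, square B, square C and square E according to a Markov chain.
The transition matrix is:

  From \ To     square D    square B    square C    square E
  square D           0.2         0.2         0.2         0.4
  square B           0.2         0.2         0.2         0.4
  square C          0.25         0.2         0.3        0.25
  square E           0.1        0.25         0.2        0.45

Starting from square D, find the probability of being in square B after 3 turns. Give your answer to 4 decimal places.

Propagate the distribution vector 3 turns from square D.
After 0 turns: (1.0000, 0.0000, 0.0000, 0.0000)
After 1 turn: (0.2000, 0.2000, 0.2000, 0.4000)
After 2 turns: (0.1700, 0.2200, 0.2200, 0.3900)
After 3 turns: (0.1720, 0.2195, 0.2220, 0.3865)
P(in square B after 3 turns) = 0.2195

0.2195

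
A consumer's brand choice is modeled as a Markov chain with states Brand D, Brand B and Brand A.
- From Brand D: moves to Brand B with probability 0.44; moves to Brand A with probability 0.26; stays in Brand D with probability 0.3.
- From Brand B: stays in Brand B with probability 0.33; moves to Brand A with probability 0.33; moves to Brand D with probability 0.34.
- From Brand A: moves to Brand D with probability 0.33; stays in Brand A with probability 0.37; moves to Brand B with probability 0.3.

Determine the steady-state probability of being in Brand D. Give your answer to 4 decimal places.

0.3238

Let the stationary distribution be π with π = πP and π_1 + π_2 + π_3 = 1.
π_1 = 0.3·π_1 + 0.34·π_2 + 0.33·π_3
π_2 = 0.44·π_1 + 0.33·π_2 + 0.3·π_3
Solving with the normalization constraint gives π = (0.3238, 0.3560, 0.3201).
So the stationary probability of Brand D is 0.3238.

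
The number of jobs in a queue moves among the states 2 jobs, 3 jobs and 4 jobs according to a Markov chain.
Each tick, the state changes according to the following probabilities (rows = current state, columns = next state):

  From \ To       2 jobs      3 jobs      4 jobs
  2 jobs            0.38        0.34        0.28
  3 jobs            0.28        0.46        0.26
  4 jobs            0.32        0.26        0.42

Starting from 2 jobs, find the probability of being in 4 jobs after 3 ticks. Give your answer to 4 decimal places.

0.3166

Propagate the distribution vector 3 ticks from 2 jobs.
After 0 ticks: (1.0000, 0.0000, 0.0000)
After 1 tick: (0.3800, 0.3400, 0.2800)
After 2 ticks: (0.3292, 0.3584, 0.3124)
After 3 ticks: (0.3254, 0.3580, 0.3166)
P(in 4 jobs after 3 ticks) = 0.3166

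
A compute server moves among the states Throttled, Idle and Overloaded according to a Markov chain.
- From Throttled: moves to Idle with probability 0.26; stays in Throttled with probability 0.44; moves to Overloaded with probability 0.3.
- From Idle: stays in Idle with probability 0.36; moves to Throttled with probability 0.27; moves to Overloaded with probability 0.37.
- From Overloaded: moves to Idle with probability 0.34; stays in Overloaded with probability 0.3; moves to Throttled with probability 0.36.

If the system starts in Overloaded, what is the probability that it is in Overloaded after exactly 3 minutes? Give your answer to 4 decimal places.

Propagate the distribution vector 3 minutes from Overloaded.
After 0 minutes: (0.0000, 0.0000, 1.0000)
After 1 minute: (0.3600, 0.3400, 0.3000)
After 2 minutes: (0.3582, 0.3180, 0.3238)
After 3 minutes: (0.3600, 0.3177, 0.3223)
P(in Overloaded after 3 minutes) = 0.3223

0.3223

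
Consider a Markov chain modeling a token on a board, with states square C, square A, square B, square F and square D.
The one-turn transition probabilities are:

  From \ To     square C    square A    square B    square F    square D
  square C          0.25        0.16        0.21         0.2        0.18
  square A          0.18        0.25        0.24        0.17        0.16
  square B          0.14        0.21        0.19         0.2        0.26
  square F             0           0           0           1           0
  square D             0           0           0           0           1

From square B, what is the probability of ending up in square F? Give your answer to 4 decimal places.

0.4619

Let h(s) be the probability of absorption at square F starting from transient state s. Then h(square F) = 1 and h(square D) = 0. By first-step analysis:
h(square C) = 0.25·h(square C) + 0.16·h(square A) + 0.21·h(square B) + 0.2·1 + 0.18·0
h(square A) = 0.18·h(square C) + 0.25·h(square A) + 0.24·h(square B) + 0.17·1 + 0.16·0
h(square B) = 0.14·h(square C) + 0.21·h(square A) + 0.19·h(square B) + 0.2·1 + 0.26·0
Solving: h(square C) = 0.5016, h(square A) = 0.4949, h(square B) = 0.4619.
Starting from square B, the probability is 0.4619.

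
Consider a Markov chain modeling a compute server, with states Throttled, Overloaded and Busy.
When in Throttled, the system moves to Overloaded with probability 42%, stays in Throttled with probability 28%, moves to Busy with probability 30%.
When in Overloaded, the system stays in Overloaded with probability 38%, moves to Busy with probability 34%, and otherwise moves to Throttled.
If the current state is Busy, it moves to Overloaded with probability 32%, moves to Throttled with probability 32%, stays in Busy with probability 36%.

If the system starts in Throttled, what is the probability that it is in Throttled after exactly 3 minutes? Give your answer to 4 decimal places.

0.2934

Propagate the distribution vector 3 minutes from Throttled.
After 0 minutes: (1.0000, 0.0000, 0.0000)
After 1 minute: (0.2800, 0.4200, 0.3000)
After 2 minutes: (0.2920, 0.3732, 0.3348)
After 3 minutes: (0.2934, 0.3716, 0.3350)
P(in Throttled after 3 minutes) = 0.2934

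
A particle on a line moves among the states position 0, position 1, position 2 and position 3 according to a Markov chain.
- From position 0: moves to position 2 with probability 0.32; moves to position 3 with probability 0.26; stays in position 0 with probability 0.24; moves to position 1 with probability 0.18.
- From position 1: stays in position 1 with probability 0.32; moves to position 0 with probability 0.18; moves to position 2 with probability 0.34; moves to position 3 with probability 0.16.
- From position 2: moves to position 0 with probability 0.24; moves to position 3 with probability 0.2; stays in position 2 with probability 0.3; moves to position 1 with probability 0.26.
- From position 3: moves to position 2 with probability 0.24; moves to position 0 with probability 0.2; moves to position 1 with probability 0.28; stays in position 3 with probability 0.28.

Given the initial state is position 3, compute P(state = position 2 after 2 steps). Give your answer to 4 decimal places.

0.2984

Propagate the distribution vector 2 steps from position 3.
After 0 steps: (0.0000, 0.0000, 0.0000, 1.0000)
After 1 step: (0.2000, 0.2800, 0.2400, 0.2800)
After 2 steps: (0.2120, 0.2664, 0.2984, 0.2232)
P(in position 2 after 2 steps) = 0.2984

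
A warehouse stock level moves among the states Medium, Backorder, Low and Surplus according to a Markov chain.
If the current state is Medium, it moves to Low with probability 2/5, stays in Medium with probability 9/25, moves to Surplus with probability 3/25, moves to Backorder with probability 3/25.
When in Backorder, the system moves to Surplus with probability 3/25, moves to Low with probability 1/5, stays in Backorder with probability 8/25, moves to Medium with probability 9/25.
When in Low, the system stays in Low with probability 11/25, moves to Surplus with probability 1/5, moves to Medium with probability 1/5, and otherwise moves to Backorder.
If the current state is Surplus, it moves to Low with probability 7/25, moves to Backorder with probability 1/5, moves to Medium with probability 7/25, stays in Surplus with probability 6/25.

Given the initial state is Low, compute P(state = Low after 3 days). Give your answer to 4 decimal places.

0.3558

Propagate the distribution vector 3 days from Low.
After 0 days: (0.0000, 0.0000, 1.0000, 0.0000)
After 1 day: (0.2000, 0.1600, 0.4400, 0.2000)
After 2 days: (0.2736, 0.1856, 0.3616, 0.1792)
After 3 days: (0.2878, 0.1859, 0.3558, 0.1704)
P(in Low after 3 days) = 0.3558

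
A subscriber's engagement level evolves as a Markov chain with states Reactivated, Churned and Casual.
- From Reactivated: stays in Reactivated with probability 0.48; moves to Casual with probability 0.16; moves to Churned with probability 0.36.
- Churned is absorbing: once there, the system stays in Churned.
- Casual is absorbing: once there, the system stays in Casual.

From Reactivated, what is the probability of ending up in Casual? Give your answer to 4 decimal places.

0.3077

Let h(s) be the probability of absorption at Casual starting from transient state s. Then h(Casual) = 1 and h(Churned) = 0. By first-step analysis:
h(Reactivated) = 0.48·h(Reactivated) + 0.36·0 + 0.16·1
Solving: h(Reactivated) = 0.3077.
Starting from Reactivated, the probability is 0.3077.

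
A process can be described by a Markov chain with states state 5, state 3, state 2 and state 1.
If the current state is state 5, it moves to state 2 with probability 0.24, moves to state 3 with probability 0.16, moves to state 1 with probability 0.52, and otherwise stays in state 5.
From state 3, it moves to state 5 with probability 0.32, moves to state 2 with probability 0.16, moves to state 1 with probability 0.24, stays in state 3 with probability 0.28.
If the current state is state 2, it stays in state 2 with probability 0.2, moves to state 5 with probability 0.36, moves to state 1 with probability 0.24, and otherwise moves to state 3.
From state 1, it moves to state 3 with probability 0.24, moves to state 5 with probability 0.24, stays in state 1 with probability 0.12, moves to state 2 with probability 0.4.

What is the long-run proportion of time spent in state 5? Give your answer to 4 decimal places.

Let the stationary distribution be π with π = πP and π_1 + π_2 + π_3 + π_4 = 1.
π_1 = 0.08·π_1 + 0.32·π_2 + 0.36·π_3 + 0.24·π_4
π_2 = 0.16·π_1 + 0.28·π_2 + 0.2·π_3 + 0.24·π_4
π_3 = 0.24·π_1 + 0.16·π_2 + 0.2·π_3 + 0.4·π_4
Solving with the normalization constraint gives π = (0.2485, 0.2186, 0.2565, 0.2764).
So the stationary probability of state 5 is 0.2485.

0.2485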